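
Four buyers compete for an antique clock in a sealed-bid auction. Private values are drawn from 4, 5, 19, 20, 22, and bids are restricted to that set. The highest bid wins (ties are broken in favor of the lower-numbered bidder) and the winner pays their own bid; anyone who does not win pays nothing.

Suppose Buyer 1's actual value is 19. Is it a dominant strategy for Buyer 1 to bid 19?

No

Consider the case where Buyer 2 bids 4, Buyer 3 bids 4 and Buyer 4 bids 4.
Truthful bid 19: wins, pays 19, utility 19 - 19 = 0.
Bid 4 instead: wins, pays 4, utility 19 - 4 = 15.
Since 15 > 0, bidding 4 is strictly better here, so truthful bidding is not dominant.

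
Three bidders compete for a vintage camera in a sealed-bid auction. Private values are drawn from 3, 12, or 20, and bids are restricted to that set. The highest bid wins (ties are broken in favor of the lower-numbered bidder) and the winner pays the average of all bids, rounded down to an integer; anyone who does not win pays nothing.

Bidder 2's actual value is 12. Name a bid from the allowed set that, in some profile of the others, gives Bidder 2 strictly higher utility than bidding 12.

20

Suppose Bidder 1 bids 12 and Bidder 3 bids 3.
Bid 12: loses, pays 0, utility 0.
Bid 20: wins, pays 11, utility 12 - 11 = 1.
So bidding 20 beats truth here (1 > 0).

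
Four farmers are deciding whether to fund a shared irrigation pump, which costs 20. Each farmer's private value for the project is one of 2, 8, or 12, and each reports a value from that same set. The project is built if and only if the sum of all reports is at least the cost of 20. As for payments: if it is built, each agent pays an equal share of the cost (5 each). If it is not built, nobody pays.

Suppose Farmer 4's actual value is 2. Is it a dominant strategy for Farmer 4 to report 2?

Yes

Check each profile of the others' reports and compare truth against every alternative report.
Others report (2, 2, 8): truth gives 0, best alternative gives -3.
Others report (2, 2, 12): truth gives 0, best alternative gives -3.
Others report (2, 8, 2): truth gives 0, best alternative gives -3.
Others report (2, 12, 2): truth gives 0, best alternative gives -3.
Others report (8, 2, 2): truth gives 0, best alternative gives -3.
Others report (12, 2, 2): truth gives 0, best alternative gives -3.
(Remaining 21 profiles checked similarly; truth is weakly best in each.)
In every case the truthful report is at least as good as any alternative, so it is a dominant strategy.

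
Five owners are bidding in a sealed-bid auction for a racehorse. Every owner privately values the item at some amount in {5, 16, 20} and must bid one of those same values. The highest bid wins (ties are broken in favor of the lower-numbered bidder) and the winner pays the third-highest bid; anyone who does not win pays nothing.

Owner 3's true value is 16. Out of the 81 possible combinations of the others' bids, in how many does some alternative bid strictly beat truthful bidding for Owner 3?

4

Others bid (5, 5, 5, 20): truth gives 0; bid 20 gives 11 > 0. Violating.
Others bid (5, 5, 20, 5): truth gives 0; bid 20 gives 11 > 0. Violating.
Others bid (5, 16, 5, 5): truth gives 0; bid 20 gives 11 > 0. Violating.
Others bid (16, 5, 5, 5): truth gives 0; bid 20 gives 11 > 0. Violating.
Others bid (5, 5, 5, 5): truth gives 11; no alternative beats it.
Others bid (5, 5, 5, 16): truth gives 11; no alternative beats it.
(Checking all 81 profiles: 4 have a profitable deviation, 77 do not.)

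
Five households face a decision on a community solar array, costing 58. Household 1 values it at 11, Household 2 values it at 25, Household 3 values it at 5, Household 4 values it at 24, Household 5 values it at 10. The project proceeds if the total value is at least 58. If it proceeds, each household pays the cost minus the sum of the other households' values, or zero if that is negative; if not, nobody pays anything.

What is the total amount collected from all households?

15

Total value 75 ≥ cost 58, so it is built.
Household 1: others sum to 64; max(0, 58 - 64) = 0.
Household 2: others sum to 50; max(0, 58 - 50) = 8.
Household 3: others sum to 70; max(0, 58 - 70) = 0.
Household 4: others sum to 51; max(0, 58 - 51) = 7.
Household 5: others sum to 65; max(0, 58 - 65) = 0.
Total collected = 0 + 8 + 0 + 7 + 0 = 15.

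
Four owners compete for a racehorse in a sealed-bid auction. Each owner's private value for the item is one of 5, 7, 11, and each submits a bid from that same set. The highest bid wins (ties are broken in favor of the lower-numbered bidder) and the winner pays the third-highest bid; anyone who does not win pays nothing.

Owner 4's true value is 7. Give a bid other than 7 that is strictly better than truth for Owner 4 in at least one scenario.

11

Suppose Owner 1 bids 5, Owner 2 bids 5 and Owner 3 bids 7.
Bid 7: loses, pays 0, utility 0.
Bid 11: wins, pays 5, utility 7 - 5 = 2.
So bidding 11 beats truth here (2 > 0).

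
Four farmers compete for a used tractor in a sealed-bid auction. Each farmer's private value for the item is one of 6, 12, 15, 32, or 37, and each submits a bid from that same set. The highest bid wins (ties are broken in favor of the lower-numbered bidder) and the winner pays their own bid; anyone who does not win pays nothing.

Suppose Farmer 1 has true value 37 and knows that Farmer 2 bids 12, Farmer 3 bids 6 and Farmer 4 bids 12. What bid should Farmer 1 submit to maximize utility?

Bid 6: loses, pays 0, utility 0.
Bid 12: wins, pays 12, utility 37 - 12 = 25.
Bid 15: wins, pays 15, utility 37 - 15 = 22.
Bid 32: wins, pays 32, utility 37 - 32 = 5.
Bid 37: wins, pays 37, utility 37 - 37 = 0.
The best choice is 12 with utility 25.

12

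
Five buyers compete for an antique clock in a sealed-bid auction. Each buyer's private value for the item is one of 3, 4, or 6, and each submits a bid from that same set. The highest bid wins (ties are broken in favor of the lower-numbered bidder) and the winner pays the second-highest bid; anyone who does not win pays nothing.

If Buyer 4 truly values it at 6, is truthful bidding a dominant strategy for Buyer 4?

Yes

Check each profile of the others' bids and compare truth against every alternative bid.
Others bid (3, 3, 4, 3): truth gives 2, best alternative gives 0.
Others bid (3, 3, 4, 4): truth gives 2, best alternative gives 0.
Others bid (3, 4, 3, 3): truth gives 2, best alternative gives 0.
Others bid (3, 4, 3, 4): truth gives 2, best alternative gives 0.
Others bid (3, 4, 4, 3): truth gives 2, best alternative gives 0.
Others bid (3, 4, 4, 4): truth gives 2, best alternative gives 0.
(Remaining 75 profiles checked similarly; truth is weakly best in each.)
In every case the truthful bid is at least as good as any alternative, so it is a dominant strategy.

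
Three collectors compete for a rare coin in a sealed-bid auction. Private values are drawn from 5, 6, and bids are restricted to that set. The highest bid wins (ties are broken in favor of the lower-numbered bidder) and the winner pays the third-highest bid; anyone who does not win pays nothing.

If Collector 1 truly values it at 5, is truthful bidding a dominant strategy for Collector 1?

Check each profile of the others' bids and compare truth against every alternative bid.
Others bid (6, 6): truth gives 0, best alternative gives -1.
Others bid (5, 5): truth gives 0, best alternative gives 0.
Others bid (5, 6): truth gives 0, best alternative gives 0.
Others bid (6, 5): truth gives 0, best alternative gives 0.
In every case the truthful bid is at least as good as any alternative, so it is a dominant strategy.

Yes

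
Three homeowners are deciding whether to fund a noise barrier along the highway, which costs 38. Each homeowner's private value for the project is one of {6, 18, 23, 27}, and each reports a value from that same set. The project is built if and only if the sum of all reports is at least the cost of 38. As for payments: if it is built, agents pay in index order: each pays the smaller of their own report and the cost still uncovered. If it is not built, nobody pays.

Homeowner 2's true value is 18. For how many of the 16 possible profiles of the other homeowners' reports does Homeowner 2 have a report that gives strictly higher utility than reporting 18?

11

Others report (6, 27): truth gives 0; report 6 gives 12 > 0. Violating.
Others report (18, 18): truth gives 0; report 6 gives 12 > 0. Violating.
Others report (18, 23): truth gives 0; report 6 gives 12 > 0. Violating.
Others report (18, 27): truth gives 0; report 6 gives 12 > 0. Violating.
Others report (6, 6): truth gives 0; no alternative beats it.
Others report (6, 18): truth gives 0; no alternative beats it.
(Checking all 16 profiles: 11 have a profitable deviation, 5 do not.)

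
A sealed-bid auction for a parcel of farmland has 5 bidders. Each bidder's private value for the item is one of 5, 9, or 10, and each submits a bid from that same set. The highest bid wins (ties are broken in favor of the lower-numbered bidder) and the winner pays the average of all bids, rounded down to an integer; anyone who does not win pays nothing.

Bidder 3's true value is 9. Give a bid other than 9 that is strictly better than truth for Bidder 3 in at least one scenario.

10

Suppose Bidder 1 bids 5, Bidder 2 bids 5, Bidder 4 bids 5 and Bidder 5 bids 10.
Bid 9: loses, pays 0, utility 0.
Bid 10: wins, pays 7, utility 9 - 7 = 2.
So bidding 10 beats truth here (2 > 0).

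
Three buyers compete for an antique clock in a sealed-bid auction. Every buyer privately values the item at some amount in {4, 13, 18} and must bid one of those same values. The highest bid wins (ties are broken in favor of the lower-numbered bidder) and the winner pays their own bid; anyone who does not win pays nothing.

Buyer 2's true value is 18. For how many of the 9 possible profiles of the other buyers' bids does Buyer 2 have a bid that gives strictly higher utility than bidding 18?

Others bid (4, 4): truth gives 0; bid 13 gives 5 > 0. Violating.
Others bid (4, 13): truth gives 0; bid 13 gives 5 > 0. Violating.
Others bid (4, 18): truth gives 0; no alternative beats it.
Others bid (13, 4): truth gives 0; no alternative beats it.
(Checking all 9 profiles: 2 have a profitable deviation, 7 do not.)

2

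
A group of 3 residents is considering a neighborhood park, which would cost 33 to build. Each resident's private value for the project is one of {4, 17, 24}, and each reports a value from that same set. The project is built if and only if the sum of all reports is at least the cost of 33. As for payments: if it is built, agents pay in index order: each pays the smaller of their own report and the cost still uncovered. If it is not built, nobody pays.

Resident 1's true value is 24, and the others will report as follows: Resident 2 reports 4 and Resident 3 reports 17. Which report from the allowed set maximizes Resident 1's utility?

Report 4: project not built, utility 0.
Report 17: project built, pays 17, utility 24 - 17 = 7.
Report 24: project built, pays 24, utility 24 - 24 = 0.
The best choice is 17 with utility 7.

17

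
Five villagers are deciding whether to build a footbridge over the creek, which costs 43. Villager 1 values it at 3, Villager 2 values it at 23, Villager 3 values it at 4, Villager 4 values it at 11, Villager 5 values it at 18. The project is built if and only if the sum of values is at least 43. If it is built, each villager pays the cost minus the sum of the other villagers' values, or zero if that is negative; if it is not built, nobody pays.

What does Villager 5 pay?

2

Total value 59 ≥ cost 43, so the project is built.
The other villagers' values sum to 41.
Cost minus that sum is 43 - 41 = 2.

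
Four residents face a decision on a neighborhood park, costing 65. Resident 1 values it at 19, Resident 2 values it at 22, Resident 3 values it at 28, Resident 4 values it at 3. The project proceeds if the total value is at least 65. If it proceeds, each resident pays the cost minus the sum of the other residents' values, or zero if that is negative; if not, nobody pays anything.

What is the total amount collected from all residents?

Total value 72 ≥ cost 65, so it is built.
Resident 1: others sum to 53; max(0, 65 - 53) = 12.
Resident 2: others sum to 50; max(0, 65 - 50) = 15.
Resident 3: others sum to 44; max(0, 65 - 44) = 21.
Resident 4: others sum to 69; max(0, 65 - 69) = 0.
Total collected = 12 + 15 + 21 + 0 = 48.

48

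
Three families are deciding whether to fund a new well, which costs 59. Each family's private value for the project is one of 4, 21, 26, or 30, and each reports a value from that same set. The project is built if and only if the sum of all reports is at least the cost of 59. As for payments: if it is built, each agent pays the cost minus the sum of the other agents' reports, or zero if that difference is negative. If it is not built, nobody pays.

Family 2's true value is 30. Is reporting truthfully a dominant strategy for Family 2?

Check each profile of the others' reports and compare truth against every alternative report.
Others report (4, 26): truth gives 1, best alternative gives 0.
Others report (26, 4): truth gives 1, best alternative gives 0.
Others report (30, 30): truth gives 30, best alternative gives 30.
Others report (26, 30): truth gives 27, best alternative gives 27.
Others report (30, 26): truth gives 27, best alternative gives 27.
Others report (26, 26): truth gives 23, best alternative gives 23.
(Remaining 10 profiles checked similarly; truth is weakly best in each.)
In every case the truthful report is at least as good as any alternative, so it is a dominant strategy.

Yes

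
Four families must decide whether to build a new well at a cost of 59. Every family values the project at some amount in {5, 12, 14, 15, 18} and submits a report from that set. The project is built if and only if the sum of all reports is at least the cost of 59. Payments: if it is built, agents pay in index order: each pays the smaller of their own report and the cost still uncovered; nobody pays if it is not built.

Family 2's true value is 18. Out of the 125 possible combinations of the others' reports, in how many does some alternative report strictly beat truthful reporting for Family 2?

38

Others report (12, 14, 18): truth gives 0; report 15 gives 3 > 0. Violating.
Others report (12, 15, 18): truth gives 0; report 14 gives 4 > 0. Violating.
Others report (12, 18, 14): truth gives 0; report 15 gives 3 > 0. Violating.
Others report (12, 18, 15): truth gives 0; report 14 gives 4 > 0. Violating.
Others report (5, 5, 5): truth gives 0; no alternative beats it.
Others report (5, 5, 12): truth gives 0; no alternative beats it.
(Checking all 125 profiles: 38 have a profitable deviation, 87 do not.)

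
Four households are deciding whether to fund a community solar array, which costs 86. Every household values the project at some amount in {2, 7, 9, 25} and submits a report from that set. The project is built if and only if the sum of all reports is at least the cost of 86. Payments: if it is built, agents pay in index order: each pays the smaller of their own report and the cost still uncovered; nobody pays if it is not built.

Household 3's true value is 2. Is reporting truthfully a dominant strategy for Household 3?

Yes

Check each profile of the others' reports and compare truth against every alternative report.
Others report (2, 2, 2): truth gives 0, best alternative gives 0.
Others report (2, 2, 7): truth gives 0, best alternative gives 0.
Others report (2, 2, 9): truth gives 0, best alternative gives 0.
Others report (2, 2, 25): truth gives 0, best alternative gives 0.
Others report (2, 7, 2): truth gives 0, best alternative gives 0.
Others report (2, 7, 7): truth gives 0, best alternative gives 0.
(Remaining 58 profiles checked similarly; truth is weakly best in each.)
In every case the truthful report is at least as good as any alternative, so it is a dominant strategy.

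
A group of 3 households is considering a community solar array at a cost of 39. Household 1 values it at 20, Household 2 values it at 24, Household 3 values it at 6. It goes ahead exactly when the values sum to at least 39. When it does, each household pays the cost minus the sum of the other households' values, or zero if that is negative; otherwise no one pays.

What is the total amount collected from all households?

22

Total value 50 ≥ cost 39, so it is built.
Household 1: others sum to 30; max(0, 39 - 30) = 9.
Household 2: others sum to 26; max(0, 39 - 26) = 13.
Household 3: others sum to 44; max(0, 39 - 44) = 0.
Total collected = 9 + 13 + 0 = 22.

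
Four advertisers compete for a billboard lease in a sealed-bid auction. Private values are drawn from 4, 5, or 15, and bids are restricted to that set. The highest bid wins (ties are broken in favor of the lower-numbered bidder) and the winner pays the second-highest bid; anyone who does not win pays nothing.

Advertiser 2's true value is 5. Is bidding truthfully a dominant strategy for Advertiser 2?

Yes

Check each profile of the others' bids and compare truth against every alternative bid.
Others bid (4, 4, 4): truth gives 1, best alternative gives 1.
Others bid (4, 4, 5): truth gives 0, best alternative gives 0.
Others bid (4, 4, 15): truth gives 0, best alternative gives 0.
Others bid (4, 5, 4): truth gives 0, best alternative gives 0.
Others bid (4, 5, 5): truth gives 0, best alternative gives 0.
Others bid (4, 5, 15): truth gives 0, best alternative gives 0.
(Remaining 21 profiles checked similarly; truth is weakly best in each.)
In every case the truthful bid is at least as good as any alternative, so it is a dominant strategy.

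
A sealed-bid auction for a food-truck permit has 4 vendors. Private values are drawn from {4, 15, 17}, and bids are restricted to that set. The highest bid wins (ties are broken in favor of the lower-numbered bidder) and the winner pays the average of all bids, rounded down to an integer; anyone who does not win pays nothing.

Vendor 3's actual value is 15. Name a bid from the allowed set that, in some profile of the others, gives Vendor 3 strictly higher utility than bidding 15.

17

Suppose Vendor 1 bids 4, Vendor 2 bids 4 and Vendor 4 bids 17.
Bid 15: loses, pays 0, utility 0.
Bid 17: wins, pays 10, utility 15 - 10 = 5.
So bidding 17 beats truth here (5 > 0).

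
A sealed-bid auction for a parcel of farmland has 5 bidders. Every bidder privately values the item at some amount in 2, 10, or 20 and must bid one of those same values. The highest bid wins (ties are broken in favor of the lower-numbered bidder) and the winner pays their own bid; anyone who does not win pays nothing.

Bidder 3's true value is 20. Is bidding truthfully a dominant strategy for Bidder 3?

No

Consider the case where Bidder 1 bids 2, Bidder 2 bids 2, Bidder 4 bids 2 and Bidder 5 bids 2.
Truthful bid 20: wins, pays 20, utility 20 - 20 = 0.
Bid 10 instead: wins, pays 10, utility 20 - 10 = 10.
Since 10 > 0, bidding 10 is strictly better here, so truthful bidding is not dominant.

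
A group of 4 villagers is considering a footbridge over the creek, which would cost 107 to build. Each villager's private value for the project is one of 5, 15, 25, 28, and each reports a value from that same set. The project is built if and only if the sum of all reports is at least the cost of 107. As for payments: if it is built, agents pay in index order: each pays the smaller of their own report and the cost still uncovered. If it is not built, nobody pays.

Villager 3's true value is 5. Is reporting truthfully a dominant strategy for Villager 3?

Check each profile of the others' reports and compare truth against every alternative report.
Others report (5, 5, 5): truth gives 0, best alternative gives 0.
Others report (5, 5, 15): truth gives 0, best alternative gives 0.
Others report (5, 5, 25): truth gives 0, best alternative gives 0.
Others report (5, 5, 28): truth gives 0, best alternative gives 0.
Others report (5, 15, 5): truth gives 0, best alternative gives 0.
Others report (5, 15, 15): truth gives 0, best alternative gives 0.
(Remaining 58 profiles checked similarly; truth is weakly best in each.)
In every case the truthful report is at least as good as any alternative, so it is a dominant strategy.

Yes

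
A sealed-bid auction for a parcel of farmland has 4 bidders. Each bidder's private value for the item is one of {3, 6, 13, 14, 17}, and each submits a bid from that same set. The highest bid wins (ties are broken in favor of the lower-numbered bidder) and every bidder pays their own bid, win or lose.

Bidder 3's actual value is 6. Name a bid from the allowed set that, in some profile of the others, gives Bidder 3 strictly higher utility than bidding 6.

3

Suppose Bidder 1 bids 3, Bidder 2 bids 3 and Bidder 4 bids 13.
Bid 6: loses but pays 6, utility -6.
Bid 3: loses but pays 3, utility -3.
So bidding 3 beats truth here (-3 > -6).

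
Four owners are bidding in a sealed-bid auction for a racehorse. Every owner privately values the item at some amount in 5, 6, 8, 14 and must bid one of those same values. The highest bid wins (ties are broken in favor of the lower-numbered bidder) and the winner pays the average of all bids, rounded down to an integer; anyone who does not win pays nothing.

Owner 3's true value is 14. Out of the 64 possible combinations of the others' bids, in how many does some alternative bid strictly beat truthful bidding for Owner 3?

12

Others bid (5, 5, 5): truth gives 7; bid 6 gives 9 > 7. Violating.
Others bid (5, 5, 6): truth gives 7; bid 6 gives 9 > 7. Violating.
Others bid (5, 5, 8): truth gives 6; bid 8 gives 8 > 6. Violating.
Others bid (5, 6, 5): truth gives 7; bid 8 gives 8 > 7. Violating.
Others bid (5, 5, 14): truth gives 5; no alternative beats it.
Others bid (5, 6, 14): truth gives 5; no alternative beats it.
(Checking all 64 profiles: 12 have a profitable deviation, 52 do not.)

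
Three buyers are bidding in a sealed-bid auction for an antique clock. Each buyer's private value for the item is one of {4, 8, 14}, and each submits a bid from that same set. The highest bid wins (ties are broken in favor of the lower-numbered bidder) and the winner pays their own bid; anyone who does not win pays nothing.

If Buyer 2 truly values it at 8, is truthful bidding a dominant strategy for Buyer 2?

Check each profile of the others' bids and compare truth against every alternative bid.
Others bid (4, 4): truth gives 0, best alternative gives 0.
Others bid (4, 8): truth gives 0, best alternative gives 0.
Others bid (4, 14): truth gives 0, best alternative gives 0.
Others bid (8, 4): truth gives 0, best alternative gives 0.
Others bid (8, 8): truth gives 0, best alternative gives 0.
Others bid (8, 14): truth gives 0, best alternative gives 0.
(Remaining 3 profiles checked similarly; truth is weakly best in each.)
In every case the truthful bid is at least as good as any alternative, so it is a dominant strategy.

Yes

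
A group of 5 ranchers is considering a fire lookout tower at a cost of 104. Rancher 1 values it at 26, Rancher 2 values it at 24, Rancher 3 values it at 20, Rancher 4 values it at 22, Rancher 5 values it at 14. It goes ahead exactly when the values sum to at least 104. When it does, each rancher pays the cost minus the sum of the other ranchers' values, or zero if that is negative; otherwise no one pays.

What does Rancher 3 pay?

18

Total value 106 ≥ cost 104, so the project is built.
The other ranchers' values sum to 86.
Cost minus that sum is 104 - 86 = 18.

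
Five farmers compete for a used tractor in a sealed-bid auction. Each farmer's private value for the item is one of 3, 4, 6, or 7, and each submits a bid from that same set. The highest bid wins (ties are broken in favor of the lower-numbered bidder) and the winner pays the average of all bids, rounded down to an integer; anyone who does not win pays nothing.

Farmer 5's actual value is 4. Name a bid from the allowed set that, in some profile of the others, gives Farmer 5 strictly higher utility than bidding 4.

6

Suppose Farmer 1 bids 3, Farmer 2 bids 3, Farmer 3 bids 3 and Farmer 4 bids 4.
Bid 4: loses, pays 0, utility 0.
Bid 6: wins, pays 3, utility 4 - 3 = 1.
So bidding 6 beats truth here (1 > 0).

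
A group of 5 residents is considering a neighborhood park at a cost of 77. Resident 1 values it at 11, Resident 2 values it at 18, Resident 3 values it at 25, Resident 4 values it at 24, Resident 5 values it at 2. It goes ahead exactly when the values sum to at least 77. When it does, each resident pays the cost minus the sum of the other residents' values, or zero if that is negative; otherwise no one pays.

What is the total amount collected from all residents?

66

Total value 80 ≥ cost 77, so it is built.
Resident 1: others sum to 69; max(0, 77 - 69) = 8.
Resident 2: others sum to 62; max(0, 77 - 62) = 15.
Resident 3: others sum to 55; max(0, 77 - 55) = 22.
Resident 4: others sum to 56; max(0, 77 - 56) = 21.
Resident 5: others sum to 78; max(0, 77 - 78) = 0.
Total collected = 8 + 15 + 22 + 21 + 0 = 66.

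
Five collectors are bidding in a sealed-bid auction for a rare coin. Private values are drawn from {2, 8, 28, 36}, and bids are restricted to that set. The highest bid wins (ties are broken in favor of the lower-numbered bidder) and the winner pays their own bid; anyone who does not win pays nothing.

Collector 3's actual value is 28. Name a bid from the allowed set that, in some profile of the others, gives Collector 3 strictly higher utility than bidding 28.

8

Suppose Collector 1 bids 2, Collector 2 bids 2, Collector 4 bids 2 and Collector 5 bids 2.
Bid 28: wins, pays 28, utility 28 - 28 = 0.
Bid 8: wins, pays 8, utility 28 - 8 = 20.
So bidding 8 beats truth here (20 > 0).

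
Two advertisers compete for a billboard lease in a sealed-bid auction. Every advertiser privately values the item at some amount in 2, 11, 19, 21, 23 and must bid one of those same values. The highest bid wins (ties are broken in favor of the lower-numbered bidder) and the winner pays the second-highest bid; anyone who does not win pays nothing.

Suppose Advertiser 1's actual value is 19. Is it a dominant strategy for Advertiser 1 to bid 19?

Check each profile of the others' bids and compare truth against every alternative bid.
Others bid (2): truth gives 17, best alternative gives 17.
Others bid (11): truth gives 8, best alternative gives 8.
Others bid (19): truth gives 0, best alternative gives 0.
Others bid (21): truth gives 0, best alternative gives 0.
Others bid (23): truth gives 0, best alternative gives 0.
In every case the truthful bid is at least as good as any alternative, so it is a dominant strategy.

Yes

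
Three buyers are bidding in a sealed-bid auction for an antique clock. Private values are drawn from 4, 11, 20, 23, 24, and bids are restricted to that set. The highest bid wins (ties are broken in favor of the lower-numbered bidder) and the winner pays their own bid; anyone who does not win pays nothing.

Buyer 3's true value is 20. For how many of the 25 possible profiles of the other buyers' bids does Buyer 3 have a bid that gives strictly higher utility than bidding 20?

Others bid (4, 4): truth gives 0; bid 11 gives 9 > 0. Violating.
Others bid (4, 11): truth gives 0; no alternative beats it.
Others bid (4, 20): truth gives 0; no alternative beats it.
(Checking all 25 profiles: 1 has a profitable deviation, 24 do not.)

1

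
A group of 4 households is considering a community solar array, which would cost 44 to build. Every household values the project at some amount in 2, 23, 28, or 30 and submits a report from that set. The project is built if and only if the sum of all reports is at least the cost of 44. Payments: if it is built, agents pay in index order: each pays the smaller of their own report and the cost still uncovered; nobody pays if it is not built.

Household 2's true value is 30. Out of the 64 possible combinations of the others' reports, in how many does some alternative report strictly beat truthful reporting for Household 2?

Others report (2, 2, 23): truth gives 0; report 23 gives 7 > 0. Violating.
Others report (2, 2, 28): truth gives 0; report 23 gives 7 > 0. Violating.
Others report (2, 2, 30): truth gives 0; report 23 gives 7 > 0. Violating.
Others report (2, 23, 2): truth gives 0; report 23 gives 7 > 0. Violating.
Others report (2, 2, 2): truth gives 0; no alternative beats it.
Others report (23, 2, 2): truth gives 9; no alternative beats it.
(Checking all 64 profiles: 60 have a profitable deviation, 4 do not.)

60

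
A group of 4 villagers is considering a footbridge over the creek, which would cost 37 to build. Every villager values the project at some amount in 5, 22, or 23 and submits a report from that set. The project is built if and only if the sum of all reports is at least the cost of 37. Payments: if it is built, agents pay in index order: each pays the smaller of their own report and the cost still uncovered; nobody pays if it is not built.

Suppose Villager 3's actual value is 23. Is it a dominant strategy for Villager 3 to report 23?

Consider the case where Villager 1 reports 5, Villager 2 reports 5 and Villager 4 reports 5.
Truthful report 23: project built, pays 23, utility 23 - 23 = 0.
Report 22 instead: project built, pays 22, utility 23 - 22 = 1.
Since 1 > 0, reporting 22 is strictly better here, so truthful reporting is not dominant.

No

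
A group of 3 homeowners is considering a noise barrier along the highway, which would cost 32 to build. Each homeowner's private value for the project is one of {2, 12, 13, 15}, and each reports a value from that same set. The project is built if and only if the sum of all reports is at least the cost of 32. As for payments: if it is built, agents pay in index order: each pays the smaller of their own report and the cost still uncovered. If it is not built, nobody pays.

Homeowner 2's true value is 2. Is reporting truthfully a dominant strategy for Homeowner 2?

Yes

Check each profile of the others' reports and compare truth against every alternative report.
Others report (12, 12): truth gives 0, best alternative gives -10.
Others report (12, 13): truth gives 0, best alternative gives -10.
Others report (12, 15): truth gives 0, best alternative gives -10.
Others report (13, 12): truth gives 0, best alternative gives -10.
Others report (13, 13): truth gives 0, best alternative gives -10.
Others report (13, 15): truth gives 0, best alternative gives -10.
(Remaining 10 profiles checked similarly; truth is weakly best in each.)
In every case the truthful report is at least as good as any alternative, so it is a dominant strategy.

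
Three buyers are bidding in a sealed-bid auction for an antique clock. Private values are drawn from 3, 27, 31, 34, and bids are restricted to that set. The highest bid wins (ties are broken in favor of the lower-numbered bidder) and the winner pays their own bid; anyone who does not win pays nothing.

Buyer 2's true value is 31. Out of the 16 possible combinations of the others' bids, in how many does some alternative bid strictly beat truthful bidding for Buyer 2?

2

Others bid (3, 3): truth gives 0; bid 27 gives 4 > 0. Violating.
Others bid (3, 27): truth gives 0; bid 27 gives 4 > 0. Violating.
Others bid (3, 31): truth gives 0; no alternative beats it.
Others bid (3, 34): truth gives 0; no alternative beats it.
(Checking all 16 profiles: 2 have a profitable deviation, 14 do not.)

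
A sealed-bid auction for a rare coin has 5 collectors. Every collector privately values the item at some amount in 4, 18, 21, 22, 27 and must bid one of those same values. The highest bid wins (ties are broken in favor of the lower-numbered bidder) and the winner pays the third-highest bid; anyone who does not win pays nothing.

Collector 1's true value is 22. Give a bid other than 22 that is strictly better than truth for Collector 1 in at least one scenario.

Suppose Collector 2 bids 4, Collector 3 bids 4, Collector 4 bids 4 and Collector 5 bids 27.
Bid 22: loses, pays 0, utility 0.
Bid 27: wins, pays 4, utility 22 - 4 = 18.
So bidding 27 beats truth here (18 > 0).

27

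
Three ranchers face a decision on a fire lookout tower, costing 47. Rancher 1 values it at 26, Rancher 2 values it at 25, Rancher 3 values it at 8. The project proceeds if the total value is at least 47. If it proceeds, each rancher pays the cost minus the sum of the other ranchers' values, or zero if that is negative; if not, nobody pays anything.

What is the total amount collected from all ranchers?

Total value 59 ≥ cost 47, so it is built.
Rancher 1: others sum to 33; max(0, 47 - 33) = 14.
Rancher 2: others sum to 34; max(0, 47 - 34) = 13.
Rancher 3: others sum to 51; max(0, 47 - 51) = 0.
Total collected = 14 + 13 + 0 = 27.

27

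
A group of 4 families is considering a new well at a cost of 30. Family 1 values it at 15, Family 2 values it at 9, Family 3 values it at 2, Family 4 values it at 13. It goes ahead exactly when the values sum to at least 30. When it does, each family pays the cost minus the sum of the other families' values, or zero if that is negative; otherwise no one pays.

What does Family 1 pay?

Total value 39 ≥ cost 30, so the project is built.
The other families' values sum to 24.
Cost minus that sum is 30 - 24 = 6.

6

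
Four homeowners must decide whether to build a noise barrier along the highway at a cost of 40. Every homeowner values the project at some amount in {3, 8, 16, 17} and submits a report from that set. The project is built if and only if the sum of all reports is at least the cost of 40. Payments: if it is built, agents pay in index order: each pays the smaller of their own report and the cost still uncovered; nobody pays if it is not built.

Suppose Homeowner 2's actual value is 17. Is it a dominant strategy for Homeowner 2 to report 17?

Consider the case where Homeowner 1 reports 3, Homeowner 3 reports 8 and Homeowner 4 reports 16.
Truthful report 17: project built, pays 17, utility 17 - 17 = 0.
Report 16 instead: project built, pays 16, utility 17 - 16 = 1.
Since 1 > 0, reporting 16 is strictly better here, so truthful reporting is not dominant.

No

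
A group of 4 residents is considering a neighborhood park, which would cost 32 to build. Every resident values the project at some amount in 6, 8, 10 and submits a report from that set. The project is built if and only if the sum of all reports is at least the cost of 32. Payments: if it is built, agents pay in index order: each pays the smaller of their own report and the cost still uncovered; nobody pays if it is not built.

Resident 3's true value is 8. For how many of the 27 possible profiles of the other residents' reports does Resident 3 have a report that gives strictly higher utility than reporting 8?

10

Others report (6, 10, 10): truth gives 0; report 6 gives 2 > 0. Violating.
Others report (8, 8, 10): truth gives 0; report 6 gives 2 > 0. Violating.
Others report (8, 10, 8): truth gives 0; report 6 gives 2 > 0. Violating.
Others report (8, 10, 10): truth gives 0; report 6 gives 2 > 0. Violating.
Others report (6, 6, 6): truth gives 0; no alternative beats it.
Others report (6, 6, 8): truth gives 0; no alternative beats it.
(Checking all 27 profiles: 10 have a profitable deviation, 17 do not.)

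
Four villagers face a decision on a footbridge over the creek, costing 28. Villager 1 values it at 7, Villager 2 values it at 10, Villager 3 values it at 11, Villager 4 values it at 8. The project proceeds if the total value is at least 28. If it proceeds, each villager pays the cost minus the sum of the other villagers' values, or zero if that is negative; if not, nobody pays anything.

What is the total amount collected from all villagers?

Total value 36 ≥ cost 28, so it is built.
Villager 1: others sum to 29; max(0, 28 - 29) = 0.
Villager 2: others sum to 26; max(0, 28 - 26) = 2.
Villager 3: others sum to 25; max(0, 28 - 25) = 3.
Villager 4: others sum to 28; max(0, 28 - 28) = 0.
Total collected = 0 + 2 + 3 + 0 = 5.

5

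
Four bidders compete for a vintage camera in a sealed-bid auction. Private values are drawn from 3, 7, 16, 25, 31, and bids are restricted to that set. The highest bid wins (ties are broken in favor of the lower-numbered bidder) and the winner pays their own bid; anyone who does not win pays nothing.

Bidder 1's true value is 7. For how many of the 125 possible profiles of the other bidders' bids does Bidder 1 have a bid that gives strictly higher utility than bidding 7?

1

Others bid (3, 3, 3): truth gives 0; bid 3 gives 4 > 0. Violating.
Others bid (3, 3, 7): truth gives 0; no alternative beats it.
Others bid (3, 3, 16): truth gives 0; no alternative beats it.
(Checking all 125 profiles: 1 has a profitable deviation, 124 do not.)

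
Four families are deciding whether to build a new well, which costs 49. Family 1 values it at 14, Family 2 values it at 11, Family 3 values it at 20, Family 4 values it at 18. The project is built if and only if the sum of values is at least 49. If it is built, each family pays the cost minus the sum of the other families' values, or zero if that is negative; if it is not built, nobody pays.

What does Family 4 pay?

4

Total value 63 ≥ cost 49, so the project is built.
The other families' values sum to 45.
Cost minus that sum is 49 - 45 = 4.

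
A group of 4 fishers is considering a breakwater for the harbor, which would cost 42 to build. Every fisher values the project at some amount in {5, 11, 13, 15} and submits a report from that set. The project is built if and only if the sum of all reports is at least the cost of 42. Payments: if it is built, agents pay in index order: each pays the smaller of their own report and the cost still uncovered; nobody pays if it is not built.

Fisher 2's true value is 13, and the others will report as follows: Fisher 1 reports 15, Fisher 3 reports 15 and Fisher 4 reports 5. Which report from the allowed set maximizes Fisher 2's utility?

Report 5: project not built, utility 0.
Report 11: project built, pays 11, utility 13 - 11 = 2.
Report 13: project built, pays 13, utility 13 - 13 = 0.
Report 15: project built, pays 15, utility 13 - 15 = -2.
The best choice is 11 with utility 2.

11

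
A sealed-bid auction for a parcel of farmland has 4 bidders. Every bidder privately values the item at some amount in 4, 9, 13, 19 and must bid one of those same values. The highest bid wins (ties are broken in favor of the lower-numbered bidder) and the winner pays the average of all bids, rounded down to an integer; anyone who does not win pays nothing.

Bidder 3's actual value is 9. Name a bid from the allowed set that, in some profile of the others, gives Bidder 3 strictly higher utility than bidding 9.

13

Suppose Bidder 1 bids 4, Bidder 2 bids 4 and Bidder 4 bids 13.
Bid 9: loses, pays 0, utility 0.
Bid 13: wins, pays 8, utility 9 - 8 = 1.
So bidding 13 beats truth here (1 > 0).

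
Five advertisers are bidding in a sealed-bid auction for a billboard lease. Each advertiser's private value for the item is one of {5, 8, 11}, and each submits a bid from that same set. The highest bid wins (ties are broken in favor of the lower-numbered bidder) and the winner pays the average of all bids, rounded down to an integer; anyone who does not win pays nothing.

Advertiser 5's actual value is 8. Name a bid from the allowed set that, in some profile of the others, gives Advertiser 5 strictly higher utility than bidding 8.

Suppose Advertiser 1 bids 5, Advertiser 2 bids 5, Advertiser 3 bids 5 and Advertiser 4 bids 8.
Bid 8: loses, pays 0, utility 0.
Bid 11: wins, pays 6, utility 8 - 6 = 2.
So bidding 11 beats truth here (2 > 0).

11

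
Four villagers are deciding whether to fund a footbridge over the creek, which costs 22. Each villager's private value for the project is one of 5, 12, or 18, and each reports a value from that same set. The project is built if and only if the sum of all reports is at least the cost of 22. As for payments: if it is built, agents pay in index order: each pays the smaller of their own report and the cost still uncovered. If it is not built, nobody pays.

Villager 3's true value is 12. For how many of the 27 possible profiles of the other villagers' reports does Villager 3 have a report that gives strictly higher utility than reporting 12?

Others report (5, 5, 12): truth gives 0; report 5 gives 7 > 0. Violating.
Others report (5, 5, 18): truth gives 0; report 5 gives 7 > 0. Violating.
Others report (5, 5, 5): truth gives 0; no alternative beats it.
Others report (5, 12, 5): truth gives 7; no alternative beats it.
(Checking all 27 profiles: 2 have a profitable deviation, 25 do not.)

2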